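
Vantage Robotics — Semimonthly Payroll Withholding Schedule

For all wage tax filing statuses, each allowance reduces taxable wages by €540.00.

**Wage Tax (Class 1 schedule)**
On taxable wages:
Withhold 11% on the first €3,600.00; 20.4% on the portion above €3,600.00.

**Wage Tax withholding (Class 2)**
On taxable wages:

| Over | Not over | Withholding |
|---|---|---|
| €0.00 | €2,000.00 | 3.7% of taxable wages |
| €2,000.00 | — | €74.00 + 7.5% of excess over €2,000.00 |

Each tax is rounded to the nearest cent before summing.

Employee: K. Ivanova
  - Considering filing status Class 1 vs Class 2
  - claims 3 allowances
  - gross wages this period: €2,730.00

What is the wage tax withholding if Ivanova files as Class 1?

Wage Tax (Class 1): taxable = €2,730.00 − 3×€540.00 = €1,110.00
  11% × €1,110.00 = €122.10

€122.10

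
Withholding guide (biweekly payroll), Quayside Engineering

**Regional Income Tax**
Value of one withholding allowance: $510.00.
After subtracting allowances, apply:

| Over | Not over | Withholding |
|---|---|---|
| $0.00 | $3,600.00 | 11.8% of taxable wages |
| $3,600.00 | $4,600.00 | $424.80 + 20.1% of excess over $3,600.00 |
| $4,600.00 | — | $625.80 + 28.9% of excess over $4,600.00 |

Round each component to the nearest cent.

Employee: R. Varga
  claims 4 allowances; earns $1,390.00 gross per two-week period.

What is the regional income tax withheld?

Regional Income Tax: taxable = $1,390.00 − 4×$510.00 = $-650.00
  Taxable ≤ 0 → $0.00

$0.00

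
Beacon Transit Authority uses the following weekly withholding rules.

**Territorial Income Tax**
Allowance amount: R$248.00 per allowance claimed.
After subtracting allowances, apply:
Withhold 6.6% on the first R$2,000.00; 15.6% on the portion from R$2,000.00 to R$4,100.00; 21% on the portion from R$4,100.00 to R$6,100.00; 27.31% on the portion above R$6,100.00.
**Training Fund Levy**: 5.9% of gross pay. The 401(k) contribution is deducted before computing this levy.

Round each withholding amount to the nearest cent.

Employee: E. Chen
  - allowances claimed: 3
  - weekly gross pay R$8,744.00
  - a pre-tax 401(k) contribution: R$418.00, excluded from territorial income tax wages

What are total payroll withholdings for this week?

R$1,775.56

Territorial Income Tax: taxable = R$8,744.00 − R$418.00 − 3×R$248.00 = R$7,582.00
  R$879.60 + 27.31% × (R$7,582.00 − R$6,100.00) = R$879.60 + 27.31% × R$1,482.00 = R$1,284.33
Training Fund Levy: 5.9% × R$8,326.00 = R$491.23
Total: R$1,284.33 + R$491.23 = R$1,775.56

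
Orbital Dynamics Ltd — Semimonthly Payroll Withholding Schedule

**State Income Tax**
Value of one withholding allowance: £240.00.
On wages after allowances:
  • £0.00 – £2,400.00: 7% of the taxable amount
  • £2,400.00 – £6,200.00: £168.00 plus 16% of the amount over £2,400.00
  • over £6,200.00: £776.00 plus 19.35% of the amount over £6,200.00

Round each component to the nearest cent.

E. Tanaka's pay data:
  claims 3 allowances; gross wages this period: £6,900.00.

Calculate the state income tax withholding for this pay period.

State Income Tax: taxable = £6,900.00 − 3×£240.00 = £6,180.00
  £168.00 + 16% × (£6,180.00 − £2,400.00) = £168.00 + 16% × £3,780.00 = £772.80

£772.80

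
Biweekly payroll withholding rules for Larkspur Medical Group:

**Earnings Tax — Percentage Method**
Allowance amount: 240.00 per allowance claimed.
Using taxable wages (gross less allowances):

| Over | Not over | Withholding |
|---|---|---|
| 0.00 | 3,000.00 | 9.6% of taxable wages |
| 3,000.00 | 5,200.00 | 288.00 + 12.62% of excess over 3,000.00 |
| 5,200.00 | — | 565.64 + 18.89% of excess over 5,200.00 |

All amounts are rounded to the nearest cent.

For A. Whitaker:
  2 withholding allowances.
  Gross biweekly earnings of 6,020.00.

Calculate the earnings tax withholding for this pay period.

629.87

Earnings Tax: taxable = 6,020.00 − 2×240.00 = 5,540.00
  565.64 + 18.89% × (5,540.00 − 5,200.00) = 565.64 + 18.89% × 340.00 = 629.87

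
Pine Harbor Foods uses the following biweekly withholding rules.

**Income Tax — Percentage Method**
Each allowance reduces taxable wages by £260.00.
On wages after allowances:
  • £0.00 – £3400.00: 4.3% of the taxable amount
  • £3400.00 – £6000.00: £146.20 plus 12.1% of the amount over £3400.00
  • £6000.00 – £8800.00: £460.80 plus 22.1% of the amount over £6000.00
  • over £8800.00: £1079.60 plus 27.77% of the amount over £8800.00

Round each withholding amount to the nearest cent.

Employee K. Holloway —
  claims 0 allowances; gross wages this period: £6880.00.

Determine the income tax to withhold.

£655.28

Income Tax: taxable = £6880.00
  £460.80 + 22.1% × (£6880.00 − £6000.00) = £460.80 + 22.1% × £880.00 = £655.28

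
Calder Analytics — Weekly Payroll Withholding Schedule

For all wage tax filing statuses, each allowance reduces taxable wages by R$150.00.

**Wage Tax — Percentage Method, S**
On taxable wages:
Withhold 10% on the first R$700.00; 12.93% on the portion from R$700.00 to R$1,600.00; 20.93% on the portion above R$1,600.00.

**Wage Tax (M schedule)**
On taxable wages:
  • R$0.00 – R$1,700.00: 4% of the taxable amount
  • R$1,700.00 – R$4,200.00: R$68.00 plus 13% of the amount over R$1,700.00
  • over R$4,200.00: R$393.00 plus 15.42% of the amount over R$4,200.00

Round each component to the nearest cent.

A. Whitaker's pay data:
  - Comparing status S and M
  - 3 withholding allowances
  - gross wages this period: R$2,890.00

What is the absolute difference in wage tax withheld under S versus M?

Wage Tax (S): taxable = R$2,890.00 − 3×R$150.00 = R$2,440.00
  R$186.37 + 20.93% × (R$2,440.00 − R$1,600.00) = R$186.37 + 20.93% × R$840.00 = R$362.18
Wage Tax (M): taxable = R$2,890.00 − 3×R$150.00 = R$2,440.00
  R$68.00 + 13% × (R$2,440.00 − R$1,700.00) = R$68.00 + 13% × R$740.00 = R$164.20
Difference: |R$362.18 − R$164.20| = R$197.98 (higher under S)

R$197.98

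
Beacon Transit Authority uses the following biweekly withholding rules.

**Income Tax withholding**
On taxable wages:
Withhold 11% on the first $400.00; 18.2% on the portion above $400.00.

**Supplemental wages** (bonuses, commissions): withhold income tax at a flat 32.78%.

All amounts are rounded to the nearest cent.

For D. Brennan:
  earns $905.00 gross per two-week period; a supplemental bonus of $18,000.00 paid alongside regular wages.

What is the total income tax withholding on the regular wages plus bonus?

$6,036.31

Income Tax: taxable = $905.00
  $44.00 + 18.2% × ($905.00 − $400.00) = $44.00 + 18.2% × $505.00 = $135.91
Supplemental (32.78% flat on bonus): 32.78% × $18,000.00 = $5,900.40
Total income tax: $135.91 + $5,900.40 = $6,036.31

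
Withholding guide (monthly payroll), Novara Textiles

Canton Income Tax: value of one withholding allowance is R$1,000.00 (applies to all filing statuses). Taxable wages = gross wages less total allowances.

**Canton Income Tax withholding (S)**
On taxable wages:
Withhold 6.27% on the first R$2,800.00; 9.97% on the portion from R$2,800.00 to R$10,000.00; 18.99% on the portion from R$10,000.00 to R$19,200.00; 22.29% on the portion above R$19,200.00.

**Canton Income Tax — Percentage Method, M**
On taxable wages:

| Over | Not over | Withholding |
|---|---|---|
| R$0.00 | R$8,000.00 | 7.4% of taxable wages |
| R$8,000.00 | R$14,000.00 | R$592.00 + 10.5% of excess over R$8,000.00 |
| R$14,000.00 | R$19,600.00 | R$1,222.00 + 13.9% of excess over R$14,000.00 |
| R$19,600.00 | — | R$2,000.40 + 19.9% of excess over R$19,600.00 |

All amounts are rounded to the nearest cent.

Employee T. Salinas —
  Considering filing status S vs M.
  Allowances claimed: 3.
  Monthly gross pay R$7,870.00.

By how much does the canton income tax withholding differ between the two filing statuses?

Canton Income Tax (S): taxable = R$7,870.00 − 3×R$1,000.00 = R$4,870.00
  R$175.56 + 9.97% × (R$4,870.00 − R$2,800.00) = R$175.56 + 9.97% × R$2,070.00 = R$381.94
Canton Income Tax (M): taxable = R$7,870.00 − 3×R$1,000.00 = R$4,870.00
  7.4% × R$4,870.00 = R$360.38
Difference: |R$381.94 − R$360.38| = R$21.56 (higher under S)

R$21.56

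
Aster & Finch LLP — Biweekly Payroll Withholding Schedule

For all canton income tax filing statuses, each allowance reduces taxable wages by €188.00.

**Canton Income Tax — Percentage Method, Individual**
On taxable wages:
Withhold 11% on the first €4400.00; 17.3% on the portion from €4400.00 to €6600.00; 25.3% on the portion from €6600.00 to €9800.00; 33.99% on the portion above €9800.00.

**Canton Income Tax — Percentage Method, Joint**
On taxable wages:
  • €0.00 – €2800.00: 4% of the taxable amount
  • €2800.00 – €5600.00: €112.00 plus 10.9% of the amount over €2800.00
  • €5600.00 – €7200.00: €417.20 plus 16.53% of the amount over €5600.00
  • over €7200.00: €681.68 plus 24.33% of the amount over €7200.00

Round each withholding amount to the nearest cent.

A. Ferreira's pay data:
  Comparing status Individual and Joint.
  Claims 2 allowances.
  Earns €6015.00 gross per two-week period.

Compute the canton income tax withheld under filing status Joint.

€423.65

Canton Income Tax (Joint): taxable = €6015.00 − 2×€188.00 = €5639.00
  €417.20 + 16.53% × (€5639.00 − €5600.00) = €417.20 + 16.53% × €39.00 = €423.65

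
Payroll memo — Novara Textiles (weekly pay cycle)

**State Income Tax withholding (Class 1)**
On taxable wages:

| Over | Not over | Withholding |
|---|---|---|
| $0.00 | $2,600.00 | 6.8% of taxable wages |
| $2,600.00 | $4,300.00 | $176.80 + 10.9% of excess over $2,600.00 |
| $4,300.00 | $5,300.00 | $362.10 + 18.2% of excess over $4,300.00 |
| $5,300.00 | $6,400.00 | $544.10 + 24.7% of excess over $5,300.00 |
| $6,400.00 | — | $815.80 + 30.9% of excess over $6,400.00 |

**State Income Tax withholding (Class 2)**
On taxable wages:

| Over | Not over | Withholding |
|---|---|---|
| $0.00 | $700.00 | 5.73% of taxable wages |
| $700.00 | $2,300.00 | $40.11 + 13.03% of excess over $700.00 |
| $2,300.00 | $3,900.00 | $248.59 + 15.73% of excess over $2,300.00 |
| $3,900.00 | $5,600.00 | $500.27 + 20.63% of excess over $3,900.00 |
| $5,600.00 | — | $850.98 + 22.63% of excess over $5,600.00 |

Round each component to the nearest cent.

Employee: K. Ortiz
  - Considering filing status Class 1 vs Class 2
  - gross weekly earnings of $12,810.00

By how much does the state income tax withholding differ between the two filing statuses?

State Income Tax (Class 1): taxable = $12,810.00
  $815.80 + 30.9% × ($12,810.00 − $6,400.00) = $815.80 + 30.9% × $6,410.00 = $2,796.49
State Income Tax (Class 2): taxable = $12,810.00
  $850.98 + 22.63% × ($12,810.00 − $5,600.00) = $850.98 + 22.63% × $7,210.00 = $2,482.60
Difference: |$2,796.49 − $2,482.60| = $313.89 (higher under Class 1)

$313.89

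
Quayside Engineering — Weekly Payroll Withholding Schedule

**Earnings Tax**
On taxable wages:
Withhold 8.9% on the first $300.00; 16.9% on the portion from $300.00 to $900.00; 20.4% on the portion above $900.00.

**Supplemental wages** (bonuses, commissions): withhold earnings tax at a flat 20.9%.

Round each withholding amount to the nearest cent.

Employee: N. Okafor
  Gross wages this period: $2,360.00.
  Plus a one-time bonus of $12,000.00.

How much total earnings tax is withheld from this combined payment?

Earnings Tax: taxable = $2,360.00
  $128.10 + 20.4% × ($2,360.00 − $900.00) = $128.10 + 20.4% × $1,460.00 = $425.94
Supplemental (20.9% flat on bonus): 20.9% × $12,000.00 = $2,508.00
Total earnings tax: $425.94 + $2,508.00 = $2,933.94

$2,933.94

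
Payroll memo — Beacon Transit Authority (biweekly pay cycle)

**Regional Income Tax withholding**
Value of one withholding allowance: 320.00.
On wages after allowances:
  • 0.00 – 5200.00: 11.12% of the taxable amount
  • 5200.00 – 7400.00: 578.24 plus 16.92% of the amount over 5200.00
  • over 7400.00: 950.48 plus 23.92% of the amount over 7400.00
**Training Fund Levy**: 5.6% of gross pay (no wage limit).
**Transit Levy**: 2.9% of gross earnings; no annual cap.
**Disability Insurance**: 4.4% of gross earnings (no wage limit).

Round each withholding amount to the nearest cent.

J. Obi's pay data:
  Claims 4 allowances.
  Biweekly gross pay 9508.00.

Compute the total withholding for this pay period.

2375.07

Regional Income Tax: taxable = 9508.00 − 4×320.00 = 8228.00
  950.48 + 23.92% × (8228.00 − 7400.00) = 950.48 + 23.92% × 828.00 = 1148.54
Training Fund Levy: 5.6% × 9508.00 = 532.45
Transit Levy: 2.9% × 9508.00 = 275.73
Disability Insurance: 4.4% × 9508.00 = 418.35
Total: 1148.54 + 532.45 + 275.73 + 418.35 = 2375.07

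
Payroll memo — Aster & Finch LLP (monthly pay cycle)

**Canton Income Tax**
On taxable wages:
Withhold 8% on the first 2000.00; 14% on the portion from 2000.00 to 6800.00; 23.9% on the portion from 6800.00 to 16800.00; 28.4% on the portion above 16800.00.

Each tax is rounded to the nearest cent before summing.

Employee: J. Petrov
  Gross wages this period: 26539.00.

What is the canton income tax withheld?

5987.88

Canton Income Tax: taxable = 26539.00
  3222.00 + 28.4% × (26539.00 − 16800.00) = 3222.00 + 28.4% × 9739.00 = 5987.88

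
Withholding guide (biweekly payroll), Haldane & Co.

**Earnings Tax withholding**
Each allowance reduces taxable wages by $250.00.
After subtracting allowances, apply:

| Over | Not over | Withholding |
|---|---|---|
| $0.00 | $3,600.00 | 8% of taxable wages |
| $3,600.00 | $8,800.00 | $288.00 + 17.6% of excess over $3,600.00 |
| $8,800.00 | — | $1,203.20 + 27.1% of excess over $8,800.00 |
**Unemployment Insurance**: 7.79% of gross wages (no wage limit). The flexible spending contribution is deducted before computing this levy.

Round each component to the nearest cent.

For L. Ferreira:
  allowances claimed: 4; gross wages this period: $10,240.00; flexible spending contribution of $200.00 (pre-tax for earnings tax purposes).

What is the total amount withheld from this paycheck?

$2,050.36

Earnings Tax: taxable = $10,240.00 − $200.00 − 4×$250.00 = $9,040.00
  $1,203.20 + 27.1% × ($9,040.00 − $8,800.00) = $1,203.20 + 27.1% × $240.00 = $1,268.24
Unemployment Insurance: 7.79% × $10,040.00 = $782.12
Total: $1,268.24 + $782.12 = $2,050.36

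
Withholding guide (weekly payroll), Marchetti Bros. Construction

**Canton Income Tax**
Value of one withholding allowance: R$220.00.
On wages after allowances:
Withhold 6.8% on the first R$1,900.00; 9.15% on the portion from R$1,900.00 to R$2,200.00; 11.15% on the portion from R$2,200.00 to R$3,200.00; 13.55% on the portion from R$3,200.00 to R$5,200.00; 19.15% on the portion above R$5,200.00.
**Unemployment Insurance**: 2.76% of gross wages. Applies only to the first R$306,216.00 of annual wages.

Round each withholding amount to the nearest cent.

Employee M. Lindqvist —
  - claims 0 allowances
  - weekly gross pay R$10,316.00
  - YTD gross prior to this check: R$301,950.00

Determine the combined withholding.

Canton Income Tax: taxable = R$10,316.00
  R$539.15 + 19.15% × (R$10,316.00 − R$5,200.00) = R$539.15 + 19.15% × R$5,116.00 = R$1,518.86
Unemployment Insurance: cap R$306,216.00 − YTD R$301,950.00 = R$4,266.00 subject; 2.76% × R$4,266.00 = R$117.74
Total: R$1,518.86 + R$117.74 = R$1,636.60

R$1,636.60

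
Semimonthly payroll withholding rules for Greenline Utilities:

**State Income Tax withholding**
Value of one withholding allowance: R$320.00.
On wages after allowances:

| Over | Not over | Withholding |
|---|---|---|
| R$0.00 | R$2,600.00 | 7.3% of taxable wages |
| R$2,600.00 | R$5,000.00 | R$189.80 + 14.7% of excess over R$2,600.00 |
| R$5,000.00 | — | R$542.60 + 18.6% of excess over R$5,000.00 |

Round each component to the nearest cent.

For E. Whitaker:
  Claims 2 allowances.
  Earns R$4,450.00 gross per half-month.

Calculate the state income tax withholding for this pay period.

R$367.67

State Income Tax: taxable = R$4,450.00 − 2×R$320.00 = R$3,810.00
  R$189.80 + 14.7% × (R$3,810.00 − R$2,600.00) = R$189.80 + 14.7% × R$1,210.00 = R$367.67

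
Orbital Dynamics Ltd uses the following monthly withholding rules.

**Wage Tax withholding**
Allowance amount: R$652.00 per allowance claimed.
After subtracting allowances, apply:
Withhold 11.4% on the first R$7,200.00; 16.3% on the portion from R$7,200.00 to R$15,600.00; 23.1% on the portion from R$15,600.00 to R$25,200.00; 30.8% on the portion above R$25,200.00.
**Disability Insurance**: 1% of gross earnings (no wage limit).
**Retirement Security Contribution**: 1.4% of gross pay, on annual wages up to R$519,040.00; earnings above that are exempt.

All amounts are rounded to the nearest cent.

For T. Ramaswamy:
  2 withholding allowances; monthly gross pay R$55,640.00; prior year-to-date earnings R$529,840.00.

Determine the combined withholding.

R$13,937.89

Wage Tax: taxable = R$55,640.00 − 2×R$652.00 = R$54,336.00
  R$4,407.60 + 30.8% × (R$54,336.00 − R$25,200.00) = R$4,407.60 + 30.8% × R$29,136.00 = R$13,381.49
Disability Insurance: 1% × R$55,640.00 = R$556.40
Retirement Security Contribution: YTD R$529,840.00 ≥ cap R$519,040.00 → R$0.00
Total: R$13,381.49 + R$556.40 + R$0.00 = R$13,937.89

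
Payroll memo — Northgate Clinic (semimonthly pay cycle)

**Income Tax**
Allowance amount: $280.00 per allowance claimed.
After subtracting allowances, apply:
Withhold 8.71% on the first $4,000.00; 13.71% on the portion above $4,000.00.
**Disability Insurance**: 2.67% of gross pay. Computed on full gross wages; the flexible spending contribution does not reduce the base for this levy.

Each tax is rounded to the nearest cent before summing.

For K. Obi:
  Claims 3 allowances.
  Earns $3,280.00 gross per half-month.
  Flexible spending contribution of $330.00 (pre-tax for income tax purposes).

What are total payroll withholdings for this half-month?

$271.36

Income Tax: taxable = $3,280.00 − $330.00 − 3×$280.00 = $2,110.00
  8.71% × $2,110.00 = $183.78
Disability Insurance: 2.67% × $3,280.00 = $87.58
Total: $183.78 + $87.58 = $271.36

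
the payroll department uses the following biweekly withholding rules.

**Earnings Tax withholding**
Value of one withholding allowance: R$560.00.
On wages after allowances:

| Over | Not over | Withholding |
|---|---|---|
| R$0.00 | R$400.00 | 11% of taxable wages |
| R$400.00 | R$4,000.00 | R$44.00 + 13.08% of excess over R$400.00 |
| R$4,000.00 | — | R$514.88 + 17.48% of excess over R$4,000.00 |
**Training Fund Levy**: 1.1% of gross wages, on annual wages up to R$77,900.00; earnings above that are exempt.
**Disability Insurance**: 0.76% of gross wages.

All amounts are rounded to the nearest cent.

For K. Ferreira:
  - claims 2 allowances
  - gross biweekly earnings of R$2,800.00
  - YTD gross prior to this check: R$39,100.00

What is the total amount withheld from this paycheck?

R$263.50

Earnings Tax: taxable = R$2,800.00 − 2×R$560.00 = R$1,680.00
  R$44.00 + 13.08% × (R$1,680.00 − R$400.00) = R$44.00 + 13.08% × R$1,280.00 = R$211.42
Training Fund Levy: 1.1% × R$2,800.00 = R$30.80
Disability Insurance: 0.76% × R$2,800.00 = R$21.28
Total: R$211.42 + R$30.80 + R$21.28 = R$263.50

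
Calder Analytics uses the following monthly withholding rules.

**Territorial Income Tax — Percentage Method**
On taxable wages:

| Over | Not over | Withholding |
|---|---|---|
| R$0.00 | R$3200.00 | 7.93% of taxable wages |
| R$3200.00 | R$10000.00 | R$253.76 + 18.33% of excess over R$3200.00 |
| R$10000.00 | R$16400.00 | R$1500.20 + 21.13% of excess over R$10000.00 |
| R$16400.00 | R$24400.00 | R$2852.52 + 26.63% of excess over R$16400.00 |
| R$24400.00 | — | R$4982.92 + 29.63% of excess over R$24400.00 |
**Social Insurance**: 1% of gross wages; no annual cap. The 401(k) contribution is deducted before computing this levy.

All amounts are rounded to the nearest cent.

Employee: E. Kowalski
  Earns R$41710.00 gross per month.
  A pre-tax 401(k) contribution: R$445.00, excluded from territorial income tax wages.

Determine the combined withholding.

Territorial Income Tax: taxable = R$41710.00 − R$445.00 = R$41265.00
  R$4982.92 + 29.63% × (R$41265.00 − R$24400.00) = R$4982.92 + 29.63% × R$16865.00 = R$9980.02
Social Insurance: 1% × R$41265.00 = R$412.65
Total: R$9980.02 + R$412.65 = R$10392.67

R$10392.67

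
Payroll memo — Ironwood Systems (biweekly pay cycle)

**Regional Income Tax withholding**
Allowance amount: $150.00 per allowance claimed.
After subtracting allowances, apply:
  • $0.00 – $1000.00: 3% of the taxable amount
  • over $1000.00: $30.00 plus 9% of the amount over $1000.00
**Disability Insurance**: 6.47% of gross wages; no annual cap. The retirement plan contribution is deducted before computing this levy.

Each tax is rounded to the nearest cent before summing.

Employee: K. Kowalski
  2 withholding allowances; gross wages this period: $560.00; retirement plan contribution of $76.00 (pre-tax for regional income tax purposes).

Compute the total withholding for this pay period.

Regional Income Tax: taxable = $560.00 − $76.00 − 2×$150.00 = $184.00
  3% × $184.00 = $5.52
Disability Insurance: 6.47% × $484.00 = $31.31
Total: $5.52 + $31.31 = $36.83

$36.83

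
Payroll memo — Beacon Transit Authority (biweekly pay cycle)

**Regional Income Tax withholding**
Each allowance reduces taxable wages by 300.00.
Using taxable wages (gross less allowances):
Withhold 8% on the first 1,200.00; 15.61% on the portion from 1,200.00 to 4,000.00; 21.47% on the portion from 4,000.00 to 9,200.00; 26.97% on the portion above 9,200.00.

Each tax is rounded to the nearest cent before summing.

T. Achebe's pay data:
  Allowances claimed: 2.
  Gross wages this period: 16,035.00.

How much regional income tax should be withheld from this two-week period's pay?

3,331.10

Regional Income Tax: taxable = 16,035.00 − 2×300.00 = 15,435.00
  1,649.52 + 26.97% × (15,435.00 − 9,200.00) = 1,649.52 + 26.97% × 6,235.00 = 3,331.10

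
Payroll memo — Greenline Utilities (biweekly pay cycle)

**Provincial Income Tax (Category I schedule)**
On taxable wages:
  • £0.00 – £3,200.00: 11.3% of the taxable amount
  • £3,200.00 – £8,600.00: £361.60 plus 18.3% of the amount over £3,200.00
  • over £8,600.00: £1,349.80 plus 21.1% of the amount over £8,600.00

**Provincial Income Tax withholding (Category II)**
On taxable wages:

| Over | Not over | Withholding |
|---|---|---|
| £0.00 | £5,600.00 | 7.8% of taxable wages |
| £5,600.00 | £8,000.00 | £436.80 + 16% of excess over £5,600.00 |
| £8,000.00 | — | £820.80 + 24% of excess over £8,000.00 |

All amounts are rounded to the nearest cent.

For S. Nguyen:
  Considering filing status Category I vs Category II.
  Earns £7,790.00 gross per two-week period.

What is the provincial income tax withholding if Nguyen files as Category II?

Provincial Income Tax (Category II): taxable = £7,790.00
  £436.80 + 16% × (£7,790.00 − £5,600.00) = £436.80 + 16% × £2,190.00 = £787.20

£787.20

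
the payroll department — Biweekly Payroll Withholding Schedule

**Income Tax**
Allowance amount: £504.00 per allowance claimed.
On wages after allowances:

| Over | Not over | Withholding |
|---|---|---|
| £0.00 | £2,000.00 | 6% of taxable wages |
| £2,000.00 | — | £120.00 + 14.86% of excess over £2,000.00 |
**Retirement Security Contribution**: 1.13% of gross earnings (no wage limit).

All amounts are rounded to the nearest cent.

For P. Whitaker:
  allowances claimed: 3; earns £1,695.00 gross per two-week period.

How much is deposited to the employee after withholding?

Income Tax: taxable = £1,695.00 − 3×£504.00 = £183.00
  6% × £183.00 = £10.98
Retirement Security Contribution: 1.13% × £1,695.00 = £19.15
Total withheld: £10.98 + £19.15 = £30.13
Net pay: £1,695.00 − £30.13 = £1,664.87

£1,664.87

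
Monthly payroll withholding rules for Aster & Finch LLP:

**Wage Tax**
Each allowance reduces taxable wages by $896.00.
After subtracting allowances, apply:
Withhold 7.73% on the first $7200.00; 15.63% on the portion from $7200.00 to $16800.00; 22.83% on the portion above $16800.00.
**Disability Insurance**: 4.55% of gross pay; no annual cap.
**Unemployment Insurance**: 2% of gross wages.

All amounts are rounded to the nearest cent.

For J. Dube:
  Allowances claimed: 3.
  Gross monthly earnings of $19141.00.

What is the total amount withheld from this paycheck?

Wage Tax: taxable = $19141.00 − 3×$896.00 = $16453.00
  $556.56 + 15.63% × ($16453.00 − $7200.00) = $556.56 + 15.63% × $9253.00 = $2002.80
Disability Insurance: 4.55% × $19141.00 = $870.92
Unemployment Insurance: 2% × $19141.00 = $382.82
Total: $2002.80 + $870.92 + $382.82 = $3256.54

$3256.54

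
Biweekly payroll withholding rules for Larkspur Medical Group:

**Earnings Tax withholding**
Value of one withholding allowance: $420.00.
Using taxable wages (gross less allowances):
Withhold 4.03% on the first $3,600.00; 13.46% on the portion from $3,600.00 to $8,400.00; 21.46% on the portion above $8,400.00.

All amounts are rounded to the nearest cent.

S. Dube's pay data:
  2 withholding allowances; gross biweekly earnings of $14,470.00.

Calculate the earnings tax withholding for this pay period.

Earnings Tax: taxable = $14,470.00 − 2×$420.00 = $13,630.00
  $791.16 + 21.46% × ($13,630.00 − $8,400.00) = $791.16 + 21.46% × $5,230.00 = $1,913.52

$1,913.52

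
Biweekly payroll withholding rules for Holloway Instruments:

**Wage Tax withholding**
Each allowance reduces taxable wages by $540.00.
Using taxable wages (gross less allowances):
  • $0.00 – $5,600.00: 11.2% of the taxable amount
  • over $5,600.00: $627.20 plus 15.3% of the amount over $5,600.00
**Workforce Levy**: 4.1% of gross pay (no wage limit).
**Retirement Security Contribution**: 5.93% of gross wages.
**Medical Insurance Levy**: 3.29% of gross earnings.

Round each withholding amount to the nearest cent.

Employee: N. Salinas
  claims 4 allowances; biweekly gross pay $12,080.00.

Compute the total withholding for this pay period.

Wage Tax: taxable = $12,080.00 − 4×$540.00 = $9,920.00
  $627.20 + 15.3% × ($9,920.00 − $5,600.00) = $627.20 + 15.3% × $4,320.00 = $1,288.16
Workforce Levy: 4.1% × $12,080.00 = $495.28
Retirement Security Contribution: 5.93% × $12,080.00 = $716.34
Medical Insurance Levy: 3.29% × $12,080.00 = $397.43
Total: $1,288.16 + $495.28 + $716.34 + $397.43 = $2,897.21

$2,897.21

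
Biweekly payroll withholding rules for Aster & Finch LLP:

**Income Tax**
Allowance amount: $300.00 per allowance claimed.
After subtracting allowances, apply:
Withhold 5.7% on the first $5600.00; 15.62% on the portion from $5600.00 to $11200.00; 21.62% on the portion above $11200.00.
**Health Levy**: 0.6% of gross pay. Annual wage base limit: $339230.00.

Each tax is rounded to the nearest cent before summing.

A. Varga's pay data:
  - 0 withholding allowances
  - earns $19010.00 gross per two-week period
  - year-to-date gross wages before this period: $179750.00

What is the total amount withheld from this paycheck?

Income Tax: taxable = $19010.00
  $1193.92 + 21.62% × ($19010.00 − $11200.00) = $1193.92 + 21.62% × $7810.00 = $2882.44
Health Levy: 0.6% × $19010.00 = $114.06
Total: $2882.44 + $114.06 = $2996.50

$2996.50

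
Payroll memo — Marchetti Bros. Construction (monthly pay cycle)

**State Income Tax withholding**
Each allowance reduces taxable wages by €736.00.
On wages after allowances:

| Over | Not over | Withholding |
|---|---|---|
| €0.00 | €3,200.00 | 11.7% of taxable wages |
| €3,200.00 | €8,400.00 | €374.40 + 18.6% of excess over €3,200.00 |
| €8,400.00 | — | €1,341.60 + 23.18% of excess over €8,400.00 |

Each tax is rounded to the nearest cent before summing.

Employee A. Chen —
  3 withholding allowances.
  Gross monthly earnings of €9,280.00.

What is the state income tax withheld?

€1,094.59

State Income Tax: taxable = €9,280.00 − 3×€736.00 = €7,072.00
  €374.40 + 18.6% × (€7,072.00 − €3,200.00) = €374.40 + 18.6% × €3,872.00 = €1,094.59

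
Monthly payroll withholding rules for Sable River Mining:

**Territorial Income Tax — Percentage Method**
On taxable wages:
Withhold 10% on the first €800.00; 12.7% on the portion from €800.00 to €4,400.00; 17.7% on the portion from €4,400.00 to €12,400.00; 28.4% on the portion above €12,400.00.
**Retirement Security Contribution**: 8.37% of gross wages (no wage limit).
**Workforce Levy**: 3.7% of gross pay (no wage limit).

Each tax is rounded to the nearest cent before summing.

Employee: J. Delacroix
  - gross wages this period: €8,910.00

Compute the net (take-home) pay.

Territorial Income Tax: taxable = €8,910.00
  €537.20 + 17.7% × (€8,910.00 − €4,400.00) = €537.20 + 17.7% × €4,510.00 = €1,335.47
Retirement Security Contribution: 8.37% × €8,910.00 = €745.77
Workforce Levy: 3.7% × €8,910.00 = €329.67
Total withheld: €1,335.47 + €745.77 + €329.67 = €2,410.91
Net pay: €8,910.00 − €2,410.91 = €6,499.09

€6,499.09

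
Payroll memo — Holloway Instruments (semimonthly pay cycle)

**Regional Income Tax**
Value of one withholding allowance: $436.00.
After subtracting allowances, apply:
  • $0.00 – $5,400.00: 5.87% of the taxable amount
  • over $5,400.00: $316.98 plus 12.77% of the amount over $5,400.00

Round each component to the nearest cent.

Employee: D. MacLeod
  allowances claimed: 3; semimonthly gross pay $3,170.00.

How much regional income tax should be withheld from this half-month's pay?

Regional Income Tax: taxable = $3,170.00 − 3×$436.00 = $1,862.00
  5.87% × $1,862.00 = $109.30

$109.30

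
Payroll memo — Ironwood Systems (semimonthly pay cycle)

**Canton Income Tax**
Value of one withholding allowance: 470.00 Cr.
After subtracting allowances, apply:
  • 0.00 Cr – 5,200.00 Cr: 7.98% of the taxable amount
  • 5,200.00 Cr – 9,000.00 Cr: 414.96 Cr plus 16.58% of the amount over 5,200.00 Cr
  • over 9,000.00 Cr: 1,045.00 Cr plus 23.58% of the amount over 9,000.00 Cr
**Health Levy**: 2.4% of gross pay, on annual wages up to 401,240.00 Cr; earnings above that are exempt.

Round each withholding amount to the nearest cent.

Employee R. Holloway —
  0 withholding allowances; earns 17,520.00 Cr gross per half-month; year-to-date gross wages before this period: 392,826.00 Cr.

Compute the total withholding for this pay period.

3,255.96 Cr

Canton Income Tax: taxable = 17,520.00 Cr
  1,045.00 Cr + 23.58% × (17,520.00 Cr − 9,000.00 Cr) = 1,045.00 Cr + 23.58% × 8,520.00 Cr = 3,054.02 Cr
Health Levy: cap 401,240.00 Cr − YTD 392,826.00 Cr = 8,414.00 Cr subject; 2.4% × 8,414.00 Cr = 201.94 Cr
Total: 3,054.02 Cr + 201.94 Cr = 3,255.96 Cr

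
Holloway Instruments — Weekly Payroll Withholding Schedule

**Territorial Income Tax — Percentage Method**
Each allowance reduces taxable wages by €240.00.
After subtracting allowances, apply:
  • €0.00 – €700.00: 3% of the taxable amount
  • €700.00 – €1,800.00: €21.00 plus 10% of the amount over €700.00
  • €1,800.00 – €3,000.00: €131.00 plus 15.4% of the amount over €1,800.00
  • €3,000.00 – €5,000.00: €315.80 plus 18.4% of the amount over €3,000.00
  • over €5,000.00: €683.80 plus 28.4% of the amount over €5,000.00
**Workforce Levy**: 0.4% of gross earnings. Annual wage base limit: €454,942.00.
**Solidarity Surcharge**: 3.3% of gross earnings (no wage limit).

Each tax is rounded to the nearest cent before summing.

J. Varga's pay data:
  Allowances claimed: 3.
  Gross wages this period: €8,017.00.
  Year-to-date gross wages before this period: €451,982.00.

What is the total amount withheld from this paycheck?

Territorial Income Tax: taxable = €8,017.00 − 3×€240.00 = €7,297.00
  €683.80 + 28.4% × (€7,297.00 − €5,000.00) = €683.80 + 28.4% × €2,297.00 = €1,336.15
Workforce Levy: cap €454,942.00 − YTD €451,982.00 = €2,960.00 subject; 0.4% × €2,960.00 = €11.84
Solidarity Surcharge: 3.3% × €8,017.00 = €264.56
Total: €1,336.15 + €11.84 + €264.56 = €1,612.55

€1,612.55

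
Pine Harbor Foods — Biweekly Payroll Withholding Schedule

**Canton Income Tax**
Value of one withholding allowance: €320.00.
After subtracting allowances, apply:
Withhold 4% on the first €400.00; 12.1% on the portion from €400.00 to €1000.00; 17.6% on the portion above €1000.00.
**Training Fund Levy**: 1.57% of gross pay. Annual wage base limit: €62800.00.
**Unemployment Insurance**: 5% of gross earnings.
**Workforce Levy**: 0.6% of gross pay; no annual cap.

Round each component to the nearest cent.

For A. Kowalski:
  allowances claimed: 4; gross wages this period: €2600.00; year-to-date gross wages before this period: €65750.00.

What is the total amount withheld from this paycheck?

Canton Income Tax: taxable = €2600.00 − 4×€320.00 = €1320.00
  €88.60 + 17.6% × (€1320.00 − €1000.00) = €88.60 + 17.6% × €320.00 = €144.92
Training Fund Levy: YTD €65750.00 ≥ cap €62800.00 → €0.00
Unemployment Insurance: 5% × €2600.00 = €130.00
Workforce Levy: 0.6% × €2600.00 = €15.60
Total: €144.92 + €0.00 + €130.00 + €15.60 = €290.52

€290.52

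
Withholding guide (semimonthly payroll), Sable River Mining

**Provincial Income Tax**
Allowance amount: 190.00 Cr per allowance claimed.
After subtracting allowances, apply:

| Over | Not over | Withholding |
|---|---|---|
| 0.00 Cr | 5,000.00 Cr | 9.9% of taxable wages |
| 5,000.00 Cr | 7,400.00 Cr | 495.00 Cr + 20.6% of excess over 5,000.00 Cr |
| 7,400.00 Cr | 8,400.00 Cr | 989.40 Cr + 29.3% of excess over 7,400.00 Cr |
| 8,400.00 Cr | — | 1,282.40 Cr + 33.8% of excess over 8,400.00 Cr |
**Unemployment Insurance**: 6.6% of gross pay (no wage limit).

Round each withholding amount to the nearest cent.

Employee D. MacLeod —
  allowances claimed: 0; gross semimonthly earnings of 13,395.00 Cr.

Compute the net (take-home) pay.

9,540.22 Cr

Provincial Income Tax: taxable = 13,395.00 Cr
  1,282.40 Cr + 33.8% × (13,395.00 Cr − 8,400.00 Cr) = 1,282.40 Cr + 33.8% × 4,995.00 Cr = 2,970.71 Cr
Unemployment Insurance: 6.6% × 13,395.00 Cr = 884.07 Cr
Total withheld: 2,970.71 Cr + 884.07 Cr = 3,854.78 Cr
Net pay: 13,395.00 Cr − 3,854.78 Cr = 9,540.22 Cr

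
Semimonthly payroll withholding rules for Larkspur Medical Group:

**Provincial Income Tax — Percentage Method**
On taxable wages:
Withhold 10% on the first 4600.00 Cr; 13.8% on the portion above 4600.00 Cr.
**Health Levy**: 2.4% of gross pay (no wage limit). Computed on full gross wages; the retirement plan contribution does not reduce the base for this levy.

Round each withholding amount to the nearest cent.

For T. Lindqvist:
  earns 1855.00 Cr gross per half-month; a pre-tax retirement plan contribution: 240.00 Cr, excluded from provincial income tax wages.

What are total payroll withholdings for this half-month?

Provincial Income Tax: taxable = 1855.00 Cr − 240.00 Cr = 1615.00 Cr
  10% × 1615.00 Cr = 161.50 Cr
Health Levy: 2.4% × 1855.00 Cr = 44.52 Cr
Total: 161.50 Cr + 44.52 Cr = 206.02 Cr

206.02 Cr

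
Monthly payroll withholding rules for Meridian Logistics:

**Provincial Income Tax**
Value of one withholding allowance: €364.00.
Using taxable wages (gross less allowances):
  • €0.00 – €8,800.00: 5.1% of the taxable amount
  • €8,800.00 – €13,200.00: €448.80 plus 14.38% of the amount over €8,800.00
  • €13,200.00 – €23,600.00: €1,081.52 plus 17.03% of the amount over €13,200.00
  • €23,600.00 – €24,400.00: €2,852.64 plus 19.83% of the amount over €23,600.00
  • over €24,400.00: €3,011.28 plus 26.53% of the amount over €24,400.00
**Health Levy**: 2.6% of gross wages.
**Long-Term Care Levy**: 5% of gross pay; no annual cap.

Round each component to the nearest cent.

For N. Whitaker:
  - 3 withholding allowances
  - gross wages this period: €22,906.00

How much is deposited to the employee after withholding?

€18,616.66

Provincial Income Tax: taxable = €22,906.00 − 3×€364.00 = €21,814.00
  €1,081.52 + 17.03% × (€21,814.00 − €13,200.00) = €1,081.52 + 17.03% × €8,614.00 = €2,548.48
Health Levy: 2.6% × €22,906.00 = €595.56
Long-Term Care Levy: 5% × €22,906.00 = €1,145.30
Total withheld: €2,548.48 + €595.56 + €1,145.30 = €4,289.34
Net pay: €22,906.00 − €4,289.34 = €18,616.66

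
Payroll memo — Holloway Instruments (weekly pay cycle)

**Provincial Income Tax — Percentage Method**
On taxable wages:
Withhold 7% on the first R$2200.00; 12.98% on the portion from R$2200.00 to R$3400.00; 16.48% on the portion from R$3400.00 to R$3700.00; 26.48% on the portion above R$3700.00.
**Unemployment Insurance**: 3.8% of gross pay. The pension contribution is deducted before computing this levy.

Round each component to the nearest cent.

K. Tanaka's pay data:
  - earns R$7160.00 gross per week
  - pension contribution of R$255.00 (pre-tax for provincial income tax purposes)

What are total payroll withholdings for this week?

Provincial Income Tax: taxable = R$7160.00 − R$255.00 = R$6905.00
  R$359.20 + 26.48% × (R$6905.00 − R$3700.00) = R$359.20 + 26.48% × R$3205.00 = R$1207.88
Unemployment Insurance: 3.8% × R$6905.00 = R$262.39
Total: R$1207.88 + R$262.39 = R$1470.27

R$1470.27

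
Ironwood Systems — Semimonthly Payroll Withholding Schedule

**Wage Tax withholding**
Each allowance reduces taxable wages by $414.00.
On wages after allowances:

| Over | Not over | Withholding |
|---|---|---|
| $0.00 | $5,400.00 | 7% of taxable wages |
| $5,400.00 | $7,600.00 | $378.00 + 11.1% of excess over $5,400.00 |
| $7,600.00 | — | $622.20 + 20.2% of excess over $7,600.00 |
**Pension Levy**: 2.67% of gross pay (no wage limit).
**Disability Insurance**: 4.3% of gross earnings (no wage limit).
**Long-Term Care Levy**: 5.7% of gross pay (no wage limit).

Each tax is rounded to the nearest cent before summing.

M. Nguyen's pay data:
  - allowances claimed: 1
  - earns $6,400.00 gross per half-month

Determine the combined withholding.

$1,253.93

Wage Tax: taxable = $6,400.00 − 1×$414.00 = $5,986.00
  $378.00 + 11.1% × ($5,986.00 − $5,400.00) = $378.00 + 11.1% × $586.00 = $443.05
Pension Levy: 2.67% × $6,400.00 = $170.88
Disability Insurance: 4.3% × $6,400.00 = $275.20
Long-Term Care Levy: 5.7% × $6,400.00 = $364.80
Total: $443.05 + $170.88 + $275.20 + $364.80 = $1,253.93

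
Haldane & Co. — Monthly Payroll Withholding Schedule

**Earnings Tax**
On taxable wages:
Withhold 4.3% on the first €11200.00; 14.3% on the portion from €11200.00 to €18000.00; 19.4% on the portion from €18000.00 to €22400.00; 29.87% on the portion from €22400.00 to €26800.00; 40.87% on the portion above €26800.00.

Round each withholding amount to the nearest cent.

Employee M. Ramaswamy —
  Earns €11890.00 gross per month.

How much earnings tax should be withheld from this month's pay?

Earnings Tax: taxable = €11890.00
  €481.60 + 14.3% × (€11890.00 − €11200.00) = €481.60 + 14.3% × €690.00 = €580.27

€580.27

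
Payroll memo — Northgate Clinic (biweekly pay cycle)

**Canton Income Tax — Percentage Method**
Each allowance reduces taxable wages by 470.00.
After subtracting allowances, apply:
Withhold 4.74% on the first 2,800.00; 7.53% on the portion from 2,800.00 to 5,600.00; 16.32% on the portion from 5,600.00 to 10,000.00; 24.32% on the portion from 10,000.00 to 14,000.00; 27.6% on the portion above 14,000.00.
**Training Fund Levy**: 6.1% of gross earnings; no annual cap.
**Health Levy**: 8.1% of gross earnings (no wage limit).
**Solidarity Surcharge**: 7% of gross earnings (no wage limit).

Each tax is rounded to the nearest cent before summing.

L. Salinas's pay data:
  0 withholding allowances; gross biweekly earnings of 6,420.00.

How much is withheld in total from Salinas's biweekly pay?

1,838.42

Canton Income Tax: taxable = 6,420.00
  343.56 + 16.32% × (6,420.00 − 5,600.00) = 343.56 + 16.32% × 820.00 = 477.38
Training Fund Levy: 6.1% × 6,420.00 = 391.62
Health Levy: 8.1% × 6,420.00 = 520.02
Solidarity Surcharge: 7% × 6,420.00 = 449.40
Total: 477.38 + 391.62 + 520.02 + 449.40 = 1,838.42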